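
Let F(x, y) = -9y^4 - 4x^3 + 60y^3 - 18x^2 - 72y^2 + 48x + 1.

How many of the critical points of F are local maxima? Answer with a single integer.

F separates as a function of x plus a function of y, so ∇F=0 decouples.
∂F/∂x = -12(x - 1)(x + 4) = 0 at x ∈ {-4, 1}; ∂F/∂y = -36y(y - 4)(y - 1) = 0 at y ∈ {0, 1, 4}.
The Hessian is diagonal: diag(F_xx, F_yy). Second derivatives: F_xx(-4)=60, F_xx(1)=-60; F_yy(0)=-144, F_yy(1)=108, F_yy(4)=-432.
Local maxima occur where both diagonal entries negative: (1, 0), (1, 4). Count: 2.

2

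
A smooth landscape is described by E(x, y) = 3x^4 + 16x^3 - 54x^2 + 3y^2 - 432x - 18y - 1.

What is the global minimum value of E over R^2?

E(x,y) separates as P(x) + Q(y) − 1, so its minimum is min P + min Q − 1.
P'(x) = 12(x - 3)(x + 3)(x + 4) vanishes at x ∈ {-4, -3, 3}; Q'(y) = 6y - 18 vanishes at y ∈ {3}.
Local minima of P (where P''>0): P(-4)=608, P(3)=-1107. Local minima of Q: Q(3)=-27.
So the global minimum of E is P(3) + Q(3) − 1 = -1107 − 27 − 1 = -1135, attained at (3, 3).

-1135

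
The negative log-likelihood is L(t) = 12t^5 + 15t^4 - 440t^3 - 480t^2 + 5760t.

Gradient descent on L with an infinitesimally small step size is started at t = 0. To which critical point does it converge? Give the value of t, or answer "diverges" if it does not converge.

L'(t) = 60(t - 4)(t - 2)(t + 3)(t + 4), so L'(0) = 5760.
Gradient descent moves in the -L' direction, i.e. t is decreasing.
The nearest critical point in that direction is t = -3, where L'' = 2100 > 0 (a local minimum). The iterate converges there.

-3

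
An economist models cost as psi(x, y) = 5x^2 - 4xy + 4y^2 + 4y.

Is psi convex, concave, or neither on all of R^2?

psi is quadratic, so its Hessian is the constant matrix H = [[10, -4], [-4, 8]].
det(H) = 64, tr(H) = 18.
det(H) > 0 and tr(H) > 0, so H is positive definite everywhere: convex.

convex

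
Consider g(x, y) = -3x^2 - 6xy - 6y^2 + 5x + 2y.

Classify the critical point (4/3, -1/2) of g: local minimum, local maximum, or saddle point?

local maximum

The Hessian of g is constant: H = [[-6, -6], [-6, -12]].
det(H) = (-6)·(-12) − (-6)² = 36.
det(H) > 0 and tr(H) = -18 < 0, so H is negative definite and the point is a local maximum.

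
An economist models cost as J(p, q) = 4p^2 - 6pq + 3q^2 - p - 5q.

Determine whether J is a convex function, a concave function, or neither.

J is quadratic, so its Hessian is the constant matrix H = [[8, -6], [-6, 6]].
det(H) = 12, tr(H) = 14.
det(H) > 0 and tr(H) > 0, so H is positive definite everywhere: convex.

convex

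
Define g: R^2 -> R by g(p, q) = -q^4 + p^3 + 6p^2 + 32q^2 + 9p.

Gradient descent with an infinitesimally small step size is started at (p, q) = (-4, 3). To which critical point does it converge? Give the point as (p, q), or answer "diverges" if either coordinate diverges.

g is separable, so gradient descent decouples: p follows -∂g/∂p, q follows -∂g/∂q.
∂g/∂p = 3(p + 1)(p + 3); at p=-4 this is 9, so p decreases.
∂g/∂q = -4q(q - 4)(q + 4); at q=3 this is 84, so q decreases.
The p-coordinate has no critical point in that direction and runs off to infinity.

diverges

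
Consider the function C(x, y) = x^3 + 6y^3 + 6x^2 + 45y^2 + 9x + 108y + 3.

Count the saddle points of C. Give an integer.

C separates as a function of x plus a function of y, so ∇C=0 decouples.
∂C/∂x = 3(x + 1)(x + 3) = 0 at x ∈ {-3, -1}; ∂C/∂y = 18(y + 2)(y + 3) = 0 at y ∈ {-3, -2}.
The Hessian is diagonal: diag(C_xx, C_yy). Second derivatives: C_xx(-3)=-6, C_xx(-1)=6; C_yy(-3)=-18, C_yy(-2)=18.
Saddle points occur where the two diagonal entries have opposite signs: (-3, -2), (-1, -3). Count: 2.

2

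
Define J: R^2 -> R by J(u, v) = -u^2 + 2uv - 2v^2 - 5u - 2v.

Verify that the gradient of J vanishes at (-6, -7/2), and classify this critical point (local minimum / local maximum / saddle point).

∇J = (-2u + 2v - 5, 2u - 4v - 2); substituting (-6, -7/2) gives ∇J = (0, 0), so (-6, -7/2) is indeed a critical point.
The Hessian of J is constant: H = [[-2, 2], [2, -4]].
det(H) = (-2)·(-4) − 2² = 4.
det(H) > 0 and tr(H) = -6 < 0, so H is negative definite and the point is a local maximum.

local maximum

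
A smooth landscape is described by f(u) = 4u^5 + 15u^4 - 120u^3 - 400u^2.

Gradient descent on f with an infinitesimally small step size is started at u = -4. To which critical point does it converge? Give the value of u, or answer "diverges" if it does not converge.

f'(u) = 20u(u - 4)(u + 2)(u + 5), so f'(-4) = -1280.
Gradient descent moves in the -f' direction, i.e. u is increasing.
The nearest critical point in that direction is u = -2, where f'' = 720 > 0 (a local minimum). The iterate converges there.

-2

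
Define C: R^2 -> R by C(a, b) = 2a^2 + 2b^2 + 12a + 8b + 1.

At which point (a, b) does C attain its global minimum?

(-3, -2)

C(a,b) separates as P(a) + Q(b) + 1, so its minimum is min P + min Q + 1.
P'(a) = 4a + 12 vanishes at a ∈ {-3}; Q'(b) = 4b + 8 vanishes at b ∈ {-2}.
Local minima of P (where P''>0): P(-3)=-18. Local minima of Q: Q(-2)=-8.
So the global minimum of C is P(-3) + Q(-2) + 1 = -18 − 8 + 1 = -25, attained at (-3, -2).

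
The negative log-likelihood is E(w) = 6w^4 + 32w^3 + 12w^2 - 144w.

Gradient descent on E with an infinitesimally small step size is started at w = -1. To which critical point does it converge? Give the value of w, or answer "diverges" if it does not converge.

1

E'(w) = 24(w - 1)(w + 2)(w + 3), so E'(-1) = -96.
Gradient descent moves in the -E' direction, i.e. w is increasing.
The nearest critical point in that direction is w = 1, where E'' = 288 > 0 (a local minimum). The iterate converges there.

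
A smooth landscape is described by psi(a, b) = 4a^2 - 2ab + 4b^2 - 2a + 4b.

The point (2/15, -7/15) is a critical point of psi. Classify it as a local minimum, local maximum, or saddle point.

The Hessian of psi is constant: H = [[8, -2], [-2, 8]].
det(H) = 8·8 − (-2)² = 60.
det(H) > 0 and tr(H) = 16 > 0, so H is positive definite and the point is a local minimum.

local minimum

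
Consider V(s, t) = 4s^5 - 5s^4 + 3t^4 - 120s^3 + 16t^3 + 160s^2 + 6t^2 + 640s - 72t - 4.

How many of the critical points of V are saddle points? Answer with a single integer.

6

V separates as a function of s plus a function of t, so ∇V=0 decouples.
∂V/∂s = 20(s - 4)(s - 2)(s + 1)(s + 4) = 0 at s ∈ {-4, -1, 2, 4}; ∂V/∂t = 12(t - 1)(t + 2)(t + 3) = 0 at t ∈ {-3, -2, 1}.
The Hessian is diagonal: diag(V_ss, V_tt). Second derivatives: V_ss(-4)=-2880, V_ss(-1)=900, V_ss(2)=-720, V_ss(4)=1600; V_tt(-3)=48, V_tt(-2)=-36, V_tt(1)=144.
Saddle points occur where the two diagonal entries have opposite signs: (-4, -3), (-4, 1), (-1, -2), (2, -3), (2, 1), (4, -2). Count: 6.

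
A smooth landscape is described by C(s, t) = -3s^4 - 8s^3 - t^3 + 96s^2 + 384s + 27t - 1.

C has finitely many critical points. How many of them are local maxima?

C separates as a function of s plus a function of t, so ∇C=0 decouples.
∂C/∂s = -12(s - 4)(s + 2)(s + 4) = 0 at s ∈ {-4, -2, 4}; ∂C/∂t = -3(t - 3)(t + 3) = 0 at t ∈ {-3, 3}.
The Hessian is diagonal: diag(C_ss, C_tt). Second derivatives: C_ss(-4)=-192, C_ss(-2)=144, C_ss(4)=-576; C_tt(-3)=18, C_tt(3)=-18.
Local maxima occur where both diagonal entries negative: (-4, 3), (4, 3). Count: 2.

2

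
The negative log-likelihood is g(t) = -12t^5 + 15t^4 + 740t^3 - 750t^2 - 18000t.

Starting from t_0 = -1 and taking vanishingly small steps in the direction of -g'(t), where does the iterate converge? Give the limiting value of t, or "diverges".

4

g'(t) = -60(t - 5)(t - 4)(t + 3)(t + 5), so g'(-1) = -14400.
Gradient descent moves in the -g' direction, i.e. t is increasing.
The nearest critical point in that direction is t = 4, where g'' = 3780 > 0 (a local minimum). The iterate converges there.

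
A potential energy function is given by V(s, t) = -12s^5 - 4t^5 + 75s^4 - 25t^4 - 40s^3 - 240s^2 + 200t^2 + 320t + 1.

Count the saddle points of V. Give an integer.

V separates as a function of s plus a function of t, so ∇V=0 decouples.
∂V/∂s = -60s(s - 4)(s - 2)(s + 1) = 0 at s ∈ {-1, 0, 2, 4}; ∂V/∂t = -20(t - 2)(t + 1)(t + 2)(t + 4) = 0 at t ∈ {-4, -2, -1, 2}.
The Hessian is diagonal: diag(V_ss, V_tt). Second derivatives: V_ss(-1)=900, V_ss(0)=-480, V_ss(2)=720, V_ss(4)=-2400; V_tt(-4)=720, V_tt(-2)=-160, V_tt(-1)=180, V_tt(2)=-1440.
Saddle points occur where the two diagonal entries have opposite signs: (-1, -2), (-1, 2), (0, -4), (0, -1), (2, -2), (2, 2), (4, -4), (4, -1). Count: 8.

8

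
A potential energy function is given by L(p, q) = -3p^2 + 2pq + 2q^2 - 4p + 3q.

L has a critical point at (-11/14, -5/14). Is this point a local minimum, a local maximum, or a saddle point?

The Hessian of L is constant: H = [[-6, 2], [2, 4]].
det(H) = (-6)·4 − 2² = -28.
Since det(H) < 0, H is indefinite and the critical point is a saddle point.

saddle point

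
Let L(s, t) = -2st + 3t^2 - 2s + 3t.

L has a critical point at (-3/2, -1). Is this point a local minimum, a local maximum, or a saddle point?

saddle point

The Hessian of L is constant: H = [[0, -2], [-2, 6]].
det(H) = 0·6 − (-2)² = -4.
Since det(H) < 0, H is indefinite and the critical point is a saddle point.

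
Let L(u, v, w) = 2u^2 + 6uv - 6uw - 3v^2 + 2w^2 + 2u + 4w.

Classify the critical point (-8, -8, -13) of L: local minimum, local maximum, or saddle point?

saddle point

The Hessian is constant: H = [[4, 6, -6], [6, -6, 0], [-6, 0, 4]].
Leading principal minors: Δ₁ = 4, Δ₂ = -60, Δ₃ = -24.
The minors fit neither the all-positive nor the alternating-sign pattern, so H is indefinite: a saddle point.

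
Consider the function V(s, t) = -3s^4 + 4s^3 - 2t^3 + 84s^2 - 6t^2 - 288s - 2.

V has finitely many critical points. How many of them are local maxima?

V separates as a function of s plus a function of t, so ∇V=0 decouples.
∂V/∂s = -12(s - 3)(s - 2)(s + 4) = 0 at s ∈ {-4, 2, 3}; ∂V/∂t = -6t(t + 2) = 0 at t ∈ {-2, 0}.
The Hessian is diagonal: diag(V_ss, V_tt). Second derivatives: V_ss(-4)=-504, V_ss(2)=72, V_ss(3)=-84; V_tt(-2)=12, V_tt(0)=-12.
Local maxima occur where both diagonal entries negative: (-4, 0), (3, 0). Count: 2.

2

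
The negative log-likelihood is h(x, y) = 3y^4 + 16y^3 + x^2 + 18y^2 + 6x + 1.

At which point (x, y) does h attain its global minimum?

(-3, -3)

h(x,y) separates as P(x) + Q(y) + 1, so its minimum is min P + min Q + 1.
P'(x) = 2x + 6 vanishes at x ∈ {-3}; Q'(y) = 12y(y + 1)(y + 3) vanishes at y ∈ {-3, -1, 0}.
Local minima of P (where P''>0): P(-3)=-9. Local minima of Q: Q(-3)=-27, Q(0)=0.
So the global minimum of h is P(-3) + Q(-3) + 1 = -9 − 27 + 1 = -35, attained at (-3, -3).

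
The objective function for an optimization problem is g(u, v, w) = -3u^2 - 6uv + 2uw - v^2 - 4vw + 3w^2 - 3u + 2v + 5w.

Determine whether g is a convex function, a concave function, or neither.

g is quadratic, so its Hessian is the constant matrix H = [[-6, -6, 2], [-6, -2, -4], [2, -4, 6]].
Leading principal minors: -6, -24, 56.
Neither pattern holds ⇒ H is indefinite ⇒ neither convex nor concave.

neither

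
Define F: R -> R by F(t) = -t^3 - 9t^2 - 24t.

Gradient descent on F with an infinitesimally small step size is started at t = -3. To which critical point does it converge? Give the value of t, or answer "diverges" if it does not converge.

F'(t) = -3(t + 2)(t + 4), so F'(-3) = 3.
Gradient descent moves in the -F' direction, i.e. t is decreasing.
The nearest critical point in that direction is t = -4, where F'' = 6 > 0 (a local minimum). The iterate converges there.

-4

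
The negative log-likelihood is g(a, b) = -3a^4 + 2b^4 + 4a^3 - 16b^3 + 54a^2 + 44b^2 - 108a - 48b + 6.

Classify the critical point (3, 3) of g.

saddle point

The mixed partial ∂²g/∂a∂b is 0, so the Hessian at any point is diag(g_aa, g_bb) = diag(12(-3a^2 + 2a + 9), 8(3b^2 - 12b + 11)).
At (3, 3): H = diag(-144, 16).
The eigenvalues have opposite signs, so H is indefinite: a saddle point.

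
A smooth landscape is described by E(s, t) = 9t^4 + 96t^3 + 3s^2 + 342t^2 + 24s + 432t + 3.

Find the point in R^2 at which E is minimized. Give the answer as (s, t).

(-4, -1)

E(s,t) separates as P(s) + Q(t) + 3, so its minimum is min P + min Q + 3.
P'(s) = 6s + 24 vanishes at s ∈ {-4}; Q'(t) = 36(t + 1)(t + 3)(t + 4) vanishes at t ∈ {-4, -3, -1}.
Local minima of P (where P''>0): P(-4)=-48. Local minima of Q: Q(-4)=-96, Q(-1)=-177.
So the global minimum of E is P(-4) + Q(-1) + 3 = -48 − 177 + 3 = -222, attained at (-4, -1).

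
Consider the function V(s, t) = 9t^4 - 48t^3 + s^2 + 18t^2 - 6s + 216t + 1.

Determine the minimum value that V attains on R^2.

V(s,t) separates as P(s) + Q(t) + 1, so its minimum is min P + min Q + 1.
P'(s) = 2s - 6 vanishes at s ∈ {3}; Q'(t) = 36(t - 3)(t - 2)(t + 1) vanishes at t ∈ {-1, 2, 3}.
Local minima of P (where P''>0): P(3)=-9. Local minima of Q: Q(-1)=-141, Q(3)=243.
So the global minimum of V is P(3) + Q(-1) + 1 = -9 − 141 + 1 = -149, attained at (3, -1).

-149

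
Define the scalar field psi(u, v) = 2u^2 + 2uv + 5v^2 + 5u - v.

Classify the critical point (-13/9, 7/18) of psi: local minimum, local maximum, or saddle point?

The Hessian of psi is constant: H = [[4, 2], [2, 10]].
det(H) = 4·10 − 2² = 36.
det(H) > 0 and tr(H) = 14 > 0, so H is positive definite and the point is a local minimum.

local minimum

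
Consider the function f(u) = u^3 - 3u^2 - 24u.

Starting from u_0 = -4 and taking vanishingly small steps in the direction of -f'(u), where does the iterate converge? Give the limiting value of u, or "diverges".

f'(u) = 3(u - 4)(u + 2), so f'(-4) = 48.
Gradient descent moves in the -f' direction, i.e. u is decreasing.
There is no critical point below u=-4, and f' keeps the same sign, so the iterate runs off to −∞.

diverges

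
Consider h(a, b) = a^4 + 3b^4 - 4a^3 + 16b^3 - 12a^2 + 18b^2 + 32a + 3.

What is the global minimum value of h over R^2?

h(a,b) separates as P(a) + Q(b) + 3, so its minimum is min P + min Q + 3.
P'(a) = 4(a - 4)(a - 1)(a + 2) vanishes at a ∈ {-2, 1, 4}; Q'(b) = 12b(b + 1)(b + 3) vanishes at b ∈ {-3, -1, 0}.
Local minima of P (where P''>0): P(-2)=-64, P(4)=-64. Local minima of Q: Q(-3)=-27, Q(0)=0.
So the global minimum of h is P(-2) + Q(-3) + 3 = -64 − 27 + 3 = -88, attained at (-2, -3).

-88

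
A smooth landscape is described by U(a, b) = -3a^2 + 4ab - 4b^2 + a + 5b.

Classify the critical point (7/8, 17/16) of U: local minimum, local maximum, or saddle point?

The Hessian of U is constant: H = [[-6, 4], [4, -8]].
det(H) = (-6)·(-8) − 4² = 32.
det(H) > 0 and tr(H) = -14 < 0, so H is negative definite and the point is a local maximum.

local maximum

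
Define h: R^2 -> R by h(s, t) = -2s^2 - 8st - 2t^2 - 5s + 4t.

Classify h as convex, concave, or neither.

h is quadratic, so its Hessian is the constant matrix H = [[-4, -8], [-8, -4]].
det(H) = -48, tr(H) = -8.
det(H) < 0, so H is indefinite: neither convex nor concave.

neither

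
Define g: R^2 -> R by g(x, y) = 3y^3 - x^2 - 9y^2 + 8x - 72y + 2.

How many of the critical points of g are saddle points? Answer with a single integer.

1

g separates as a function of x plus a function of y, so ∇g=0 decouples.
∂g/∂x = -2(x - 4) = 0 at x ∈ {4}; ∂g/∂y = 9(y - 4)(y + 2) = 0 at y ∈ {-2, 4}.
The Hessian is diagonal: diag(g_xx, g_yy). Second derivatives: g_xx(4)=-2; g_yy(-2)=-54, g_yy(4)=54.
Saddle points occur where the two diagonal entries have opposite signs: (4, 4). Count: 1.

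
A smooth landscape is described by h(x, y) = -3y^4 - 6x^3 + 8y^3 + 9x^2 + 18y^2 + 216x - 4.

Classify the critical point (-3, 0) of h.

local minimum

The mixed partial ∂²h/∂x∂y is 0, so the Hessian at any point is diag(h_xx, h_yy) = diag(18(-2x + 1), 12(-3y^2 + 4y + 3)).
At (-3, 0): H = diag(126, 36).
Both eigenvalues are positive, so H is positive definite: a local minimum.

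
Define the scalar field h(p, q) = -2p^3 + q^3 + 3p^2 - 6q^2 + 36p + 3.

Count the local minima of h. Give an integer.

h separates as a function of p plus a function of q, so ∇h=0 decouples.
∂h/∂p = -6(p - 3)(p + 2) = 0 at p ∈ {-2, 3}; ∂h/∂q = 3q(q - 4) = 0 at q ∈ {0, 4}.
The Hessian is diagonal: diag(h_pp, h_qq). Second derivatives: h_pp(-2)=30, h_pp(3)=-30; h_qq(0)=-12, h_qq(4)=12.
Local minima occur where both diagonal entries positive: (-2, 4). Count: 1.

1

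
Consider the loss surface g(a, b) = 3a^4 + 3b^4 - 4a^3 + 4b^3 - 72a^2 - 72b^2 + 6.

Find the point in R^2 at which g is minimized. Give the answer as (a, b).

(4, -4)

g(a,b) separates as P(a) + Q(b) + 6, so its minimum is min P + min Q + 6.
P'(a) = 12a(a - 4)(a + 3) vanishes at a ∈ {-3, 0, 4}; Q'(b) = 12b(b - 3)(b + 4) vanishes at b ∈ {-4, 0, 3}.
Local minima of P (where P''>0): P(-3)=-297, P(4)=-640. Local minima of Q: Q(-4)=-640, Q(3)=-297.
So the global minimum of g is P(4) + Q(-4) + 6 = -640 − 640 + 6 = -1274, attained at (4, -4).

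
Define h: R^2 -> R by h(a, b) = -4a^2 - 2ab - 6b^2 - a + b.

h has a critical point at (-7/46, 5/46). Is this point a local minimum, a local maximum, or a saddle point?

The Hessian of h is constant: H = [[-8, -2], [-2, -12]].
det(H) = (-8)·(-12) − (-2)² = 92.
det(H) > 0 and tr(H) = -20 < 0, so H is negative definite and the point is a local maximum.

local maximum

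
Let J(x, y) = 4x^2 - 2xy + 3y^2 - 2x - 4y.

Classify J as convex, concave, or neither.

convex

J is quadratic, so its Hessian is the constant matrix H = [[8, -2], [-2, 6]].
det(H) = 44, tr(H) = 14.
det(H) > 0 and tr(H) > 0, so H is positive definite everywhere: convex.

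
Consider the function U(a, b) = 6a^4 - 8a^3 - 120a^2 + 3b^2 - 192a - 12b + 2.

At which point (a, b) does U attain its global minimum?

U(a,b) separates as P(a) + Q(b) + 2, so its minimum is min P + min Q + 2.
P'(a) = 24(a - 4)(a + 1)(a + 2) vanishes at a ∈ {-2, -1, 4}; Q'(b) = 6b - 12 vanishes at b ∈ {2}.
Local minima of P (where P''>0): P(-2)=64, P(4)=-1664. Local minima of Q: Q(2)=-12.
So the global minimum of U is P(4) + Q(2) + 2 = -1664 − 12 + 2 = -1674, attained at (4, 2).

(4, 2)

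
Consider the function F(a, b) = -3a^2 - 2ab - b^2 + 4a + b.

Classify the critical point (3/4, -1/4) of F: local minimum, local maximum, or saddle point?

The Hessian of F is constant: H = [[-6, -2], [-2, -2]].
det(H) = (-6)·(-2) − (-2)² = 8.
det(H) > 0 and tr(H) = -8 < 0, so H is negative definite and the point is a local maximum.

local maximum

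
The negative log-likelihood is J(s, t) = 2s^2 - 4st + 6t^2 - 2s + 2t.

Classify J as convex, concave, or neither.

J is quadratic, so its Hessian is the constant matrix H = [[4, -4], [-4, 12]].
det(H) = 32, tr(H) = 16.
det(H) > 0 and tr(H) > 0, so H is positive definite everywhere: convex.

convex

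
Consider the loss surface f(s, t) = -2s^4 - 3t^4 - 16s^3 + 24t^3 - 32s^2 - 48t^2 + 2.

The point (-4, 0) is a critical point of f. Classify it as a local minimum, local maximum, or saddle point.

The mixed partial ∂²f/∂s∂t is 0, so the Hessian at any point is diag(f_ss, f_tt) = diag(-8(3s^2 + 12s + 8), 12(-3t^2 + 12t - 8)).
At (-4, 0): H = diag(-64, -96).
Both eigenvalues are negative, so H is negative definite: a local maximum.

local maximum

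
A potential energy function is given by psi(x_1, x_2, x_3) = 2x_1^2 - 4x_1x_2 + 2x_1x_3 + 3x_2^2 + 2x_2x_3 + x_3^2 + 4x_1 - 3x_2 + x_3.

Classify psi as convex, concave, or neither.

neither

psi is quadratic, so its Hessian is the constant matrix H = [[4, -4, 2], [-4, 6, 2], [2, 2, 2]].
Leading principal minors: 4, 8, -56.
Neither pattern holds ⇒ H is indefinite ⇒ neither convex nor concave.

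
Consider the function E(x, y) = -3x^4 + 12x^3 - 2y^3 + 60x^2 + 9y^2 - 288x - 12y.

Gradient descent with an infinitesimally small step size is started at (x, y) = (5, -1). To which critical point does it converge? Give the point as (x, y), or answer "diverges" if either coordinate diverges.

diverges

E is separable, so gradient descent decouples: x follows -∂E/∂x, y follows -∂E/∂y.
∂E/∂x = -12(x - 4)(x - 2)(x + 3); at x=5 this is -288, so x increases.
∂E/∂y = -6(y - 2)(y - 1); at y=-1 this is -36, so y increases.
The x-coordinate has no critical point in that direction and runs off to infinity.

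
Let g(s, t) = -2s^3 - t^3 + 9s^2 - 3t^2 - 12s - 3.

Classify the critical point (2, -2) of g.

The mixed partial ∂²g/∂s∂t is 0, so the Hessian at any point is diag(g_ss, g_tt) = diag(6(-2s + 3), -6(t + 1)).
At (2, -2): H = diag(-6, 6).
The eigenvalues have opposite signs, so H is indefinite: a saddle point.

saddle point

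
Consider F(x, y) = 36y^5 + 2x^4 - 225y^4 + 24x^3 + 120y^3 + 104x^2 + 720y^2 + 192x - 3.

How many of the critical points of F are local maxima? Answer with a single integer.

F separates as a function of x plus a function of y, so ∇F=0 decouples.
∂F/∂x = 8(x + 2)(x + 3)(x + 4) = 0 at x ∈ {-4, -3, -2}; ∂F/∂y = 180y(y - 4)(y - 2)(y + 1) = 0 at y ∈ {-1, 0, 2, 4}.
The Hessian is diagonal: diag(F_xx, F_yy). Second derivatives: F_xx(-4)=16, F_xx(-3)=-8, F_xx(-2)=16; F_yy(-1)=-2700, F_yy(0)=1440, F_yy(2)=-2160, F_yy(4)=7200.
Local maxima occur where both diagonal entries negative: (-3, -1), (-3, 2). Count: 2.

2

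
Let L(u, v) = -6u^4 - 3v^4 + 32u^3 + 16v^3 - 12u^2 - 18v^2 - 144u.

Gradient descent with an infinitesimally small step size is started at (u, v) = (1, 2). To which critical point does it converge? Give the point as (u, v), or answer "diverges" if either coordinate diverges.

(2, 1)

L is separable, so gradient descent decouples: u follows -∂L/∂u, v follows -∂L/∂v.
∂L/∂u = -24(u - 3)(u - 2)(u + 1); at u=1 this is -96, so u increases.
∂L/∂v = -12v(v - 3)(v - 1); at v=2 this is 24, so v decreases.
u converges to its nearest critical value 2 (a local min of the u-part); v converges to 1. The iterate converges to (2, 1).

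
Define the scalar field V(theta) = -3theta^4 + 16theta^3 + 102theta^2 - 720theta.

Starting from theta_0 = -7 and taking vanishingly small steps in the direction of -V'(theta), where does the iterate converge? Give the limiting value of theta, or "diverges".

diverges

V'(theta) = -12(theta - 5)(theta - 3)(theta + 4), so V'(-7) = 4320.
Gradient descent moves in the -V' direction, i.e. theta is decreasing.
There is no critical point below theta=-7, and V' keeps the same sign, so the iterate runs off to −∞.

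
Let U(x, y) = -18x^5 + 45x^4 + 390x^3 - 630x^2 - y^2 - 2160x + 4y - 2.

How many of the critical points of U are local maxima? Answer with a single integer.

U separates as a function of x plus a function of y, so ∇U=0 decouples.
∂U/∂x = -90(x - 4)(x - 2)(x + 1)(x + 3) = 0 at x ∈ {-3, -1, 2, 4}; ∂U/∂y = -2(y - 2) = 0 at y ∈ {2}.
The Hessian is diagonal: diag(U_xx, U_yy). Second derivatives: U_xx(-3)=6300, U_xx(-1)=-2700, U_xx(2)=2700, U_xx(4)=-6300; U_yy(2)=-2.
Local maxima occur where both diagonal entries negative: (-1, 2), (4, 2). Count: 2.

2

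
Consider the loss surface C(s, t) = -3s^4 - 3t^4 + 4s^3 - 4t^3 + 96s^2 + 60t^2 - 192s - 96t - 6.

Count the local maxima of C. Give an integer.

C separates as a function of s plus a function of t, so ∇C=0 decouples.
∂C/∂s = -12(s - 4)(s - 1)(s + 4) = 0 at s ∈ {-4, 1, 4}; ∂C/∂t = -12(t - 2)(t - 1)(t + 4) = 0 at t ∈ {-4, 1, 2}.
The Hessian is diagonal: diag(C_ss, C_tt). Second derivatives: C_ss(-4)=-480, C_ss(1)=180, C_ss(4)=-288; C_tt(-4)=-360, C_tt(1)=60, C_tt(2)=-72.
Local maxima occur where both diagonal entries negative: (-4, -4), (-4, 2), (4, -4), (4, 2). Count: 4.

4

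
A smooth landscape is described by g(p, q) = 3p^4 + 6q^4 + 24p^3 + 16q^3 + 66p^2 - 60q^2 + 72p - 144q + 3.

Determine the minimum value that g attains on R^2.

-328

g(p,q) separates as A(p) + B(q) + 3, so its minimum is min A + min B + 3.
A'(p) = 12(p + 1)(p + 2)(p + 3) vanishes at p ∈ {-3, -2, -1}; B'(q) = 24(q - 2)(q + 1)(q + 3) vanishes at q ∈ {-3, -1, 2}.
Local minima of A (where A''>0): A(-3)=-27, A(-1)=-27. Local minima of B: B(-3)=-54, B(2)=-304.
So the global minimum of g is A(-3) + B(2) + 3 = -27 − 304 + 3 = -328, attained at (-3, 2).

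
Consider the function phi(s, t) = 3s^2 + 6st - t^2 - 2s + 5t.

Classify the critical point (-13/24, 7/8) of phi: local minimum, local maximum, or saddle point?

The Hessian of phi is constant: H = [[6, 6], [6, -2]].
det(H) = 6·(-2) − 6² = -48.
Since det(H) < 0, H is indefinite and the critical point is a saddle point.

saddle point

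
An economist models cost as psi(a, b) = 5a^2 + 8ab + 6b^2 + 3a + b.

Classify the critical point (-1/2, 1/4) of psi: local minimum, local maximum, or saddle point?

The Hessian of psi is constant: H = [[10, 8], [8, 12]].
det(H) = 10·12 − 8² = 56.
det(H) > 0 and tr(H) = 22 > 0, so H is positive definite and the point is a local minimum.

local minimum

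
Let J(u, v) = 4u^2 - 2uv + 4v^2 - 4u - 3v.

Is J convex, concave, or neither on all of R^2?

J is quadratic, so its Hessian is the constant matrix H = [[8, -2], [-2, 8]].
det(H) = 60, tr(H) = 16.
det(H) > 0 and tr(H) > 0, so H is positive definite everywhere: convex.

convex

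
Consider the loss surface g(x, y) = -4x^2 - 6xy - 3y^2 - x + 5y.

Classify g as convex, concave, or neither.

concave

g is quadratic, so its Hessian is the constant matrix H = [[-8, -6], [-6, -6]].
det(H) = 12, tr(H) = -14.
det(H) > 0 and tr(H) < 0, so H is negative definite everywhere: concave.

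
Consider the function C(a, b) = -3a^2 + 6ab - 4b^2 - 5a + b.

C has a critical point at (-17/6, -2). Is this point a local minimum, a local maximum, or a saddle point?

local maximum

The Hessian of C is constant: H = [[-6, 6], [6, -8]].
det(H) = (-6)·(-8) − 6² = 12.
det(H) > 0 and tr(H) = -14 < 0, so H is negative definite and the point is a local maximum.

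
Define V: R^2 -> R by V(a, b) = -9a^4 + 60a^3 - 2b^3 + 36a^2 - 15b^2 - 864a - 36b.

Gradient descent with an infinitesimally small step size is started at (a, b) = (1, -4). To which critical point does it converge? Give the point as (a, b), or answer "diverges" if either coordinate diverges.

V is separable, so gradient descent decouples: a follows -∂V/∂a, b follows -∂V/∂b.
∂V/∂a = -36(a - 4)(a - 3)(a + 2); at a=1 this is -648, so a increases.
∂V/∂b = -6(b + 2)(b + 3); at b=-4 this is -12, so b increases.
a converges to its nearest critical value 3 (a local min of the a-part); b converges to -3. The iterate converges to (3, -3).

(3, -3)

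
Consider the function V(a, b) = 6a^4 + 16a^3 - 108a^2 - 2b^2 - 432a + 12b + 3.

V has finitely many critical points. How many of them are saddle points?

V separates as a function of a plus a function of b, so ∇V=0 decouples.
∂V/∂a = 24(a - 3)(a + 2)(a + 3) = 0 at a ∈ {-3, -2, 3}; ∂V/∂b = -4(b - 3) = 0 at b ∈ {3}.
The Hessian is diagonal: diag(V_aa, V_bb). Second derivatives: V_aa(-3)=144, V_aa(-2)=-120, V_aa(3)=720; V_bb(3)=-4.
Saddle points occur where the two diagonal entries have opposite signs: (-3, 3), (3, 3). Count: 2.

2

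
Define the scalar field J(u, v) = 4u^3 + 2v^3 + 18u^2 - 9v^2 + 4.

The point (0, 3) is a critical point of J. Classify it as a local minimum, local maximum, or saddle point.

The mixed partial ∂²J/∂u∂v is 0, so the Hessian at any point is diag(J_uu, J_vv) = diag(12(2u + 3), 6(2v - 3)).
At (0, 3): H = diag(36, 18).
Both eigenvalues are positive, so H is positive definite: a local minimum.

local minimum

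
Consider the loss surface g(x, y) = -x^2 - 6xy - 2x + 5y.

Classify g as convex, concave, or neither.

g is quadratic, so its Hessian is the constant matrix H = [[-2, -6], [-6, 0]].
det(H) = -36, tr(H) = -2.
det(H) < 0, so H is indefinite: neither convex nor concave.

neither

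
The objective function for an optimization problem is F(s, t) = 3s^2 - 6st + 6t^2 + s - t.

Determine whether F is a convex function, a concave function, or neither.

convex

F is quadratic, so its Hessian is the constant matrix H = [[6, -6], [-6, 12]].
det(H) = 36, tr(H) = 18.
det(H) > 0 and tr(H) > 0, so H is positive definite everywhere: convex.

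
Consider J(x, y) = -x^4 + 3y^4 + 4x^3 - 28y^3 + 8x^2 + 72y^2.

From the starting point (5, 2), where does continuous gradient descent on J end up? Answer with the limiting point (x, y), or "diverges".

diverges

J is separable, so gradient descent decouples: x follows -∂J/∂x, y follows -∂J/∂y.
∂J/∂x = -4x(x - 4)(x + 1); at x=5 this is -120, so x increases.
∂J/∂y = 12y(y - 4)(y - 3); at y=2 this is 48, so y decreases.
The x-coordinate has no critical point in that direction and runs off to infinity.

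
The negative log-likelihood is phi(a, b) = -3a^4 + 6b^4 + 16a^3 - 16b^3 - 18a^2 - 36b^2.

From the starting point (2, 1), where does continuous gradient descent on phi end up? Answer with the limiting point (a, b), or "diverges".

(1, 3)

phi is separable, so gradient descent decouples: a follows -∂phi/∂a, b follows -∂phi/∂b.
∂phi/∂a = -12a(a - 3)(a - 1); at a=2 this is 24, so a decreases.
∂phi/∂b = 24b(b - 3)(b + 1); at b=1 this is -96, so b increases.
a converges to its nearest critical value 1 (a local min of the a-part); b converges to 3. The iterate converges to (1, 3).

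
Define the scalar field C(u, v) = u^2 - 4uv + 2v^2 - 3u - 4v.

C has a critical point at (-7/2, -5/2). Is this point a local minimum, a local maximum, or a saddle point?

The Hessian of C is constant: H = [[2, -4], [-4, 4]].
det(H) = 2·4 − (-4)² = -8.
Since det(H) < 0, H is indefinite and the critical point is a saddle point.

saddle point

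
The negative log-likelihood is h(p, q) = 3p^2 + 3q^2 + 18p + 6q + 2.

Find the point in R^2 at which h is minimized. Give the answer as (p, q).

(-3, -1)

h(p,q) separates as A(p) + B(q) + 2, so its minimum is min A + min B + 2.
A'(p) = 6p + 18 vanishes at p ∈ {-3}; B'(q) = 6q + 6 vanishes at q ∈ {-1}.
Local minima of A (where A''>0): A(-3)=-27. Local minima of B: B(-1)=-3.
So the global minimum of h is A(-3) + B(-1) + 2 = -27 − 3 + 2 = -28, attained at (-3, -1).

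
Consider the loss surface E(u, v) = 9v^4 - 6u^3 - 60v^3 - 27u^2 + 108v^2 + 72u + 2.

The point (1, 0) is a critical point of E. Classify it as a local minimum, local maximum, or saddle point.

saddle point

The mixed partial ∂²E/∂u∂v is 0, so the Hessian at any point is diag(E_uu, E_vv) = diag(-18(2u + 3), 36(3v^2 - 10v + 6)).
At (1, 0): H = diag(-90, 216).
The eigenvalues have opposite signs, so H is indefinite: a saddle point.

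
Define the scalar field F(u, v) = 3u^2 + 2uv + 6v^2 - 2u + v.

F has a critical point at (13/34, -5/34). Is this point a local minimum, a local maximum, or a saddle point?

The Hessian of F is constant: H = [[6, 2], [2, 12]].
det(H) = 6·12 − 2² = 68.
det(H) > 0 and tr(H) = 18 > 0, so H is positive definite and the point is a local minimum.

local minimum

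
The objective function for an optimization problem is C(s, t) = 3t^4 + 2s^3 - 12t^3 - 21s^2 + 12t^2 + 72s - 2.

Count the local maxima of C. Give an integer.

1

C separates as a function of s plus a function of t, so ∇C=0 decouples.
∂C/∂s = 6(s - 4)(s - 3) = 0 at s ∈ {3, 4}; ∂C/∂t = 12t(t - 2)(t - 1) = 0 at t ∈ {0, 1, 2}.
The Hessian is diagonal: diag(C_ss, C_tt). Second derivatives: C_ss(3)=-6, C_ss(4)=6; C_tt(0)=24, C_tt(1)=-12, C_tt(2)=24.
Local maxima occur where both diagonal entries negative: (3, 1). Count: 1.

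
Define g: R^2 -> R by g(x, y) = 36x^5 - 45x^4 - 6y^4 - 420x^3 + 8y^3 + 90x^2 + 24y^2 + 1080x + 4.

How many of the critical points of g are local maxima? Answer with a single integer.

g separates as a function of x plus a function of y, so ∇g=0 decouples.
∂g/∂x = 180(x - 3)(x - 1)(x + 1)(x + 2) = 0 at x ∈ {-2, -1, 1, 3}; ∂g/∂y = -24y(y - 2)(y + 1) = 0 at y ∈ {-1, 0, 2}.
The Hessian is diagonal: diag(g_xx, g_yy). Second derivatives: g_xx(-2)=-2700, g_xx(-1)=1440, g_xx(1)=-2160, g_xx(3)=7200; g_yy(-1)=-72, g_yy(0)=48, g_yy(2)=-144.
Local maxima occur where both diagonal entries negative: (-2, -1), (-2, 2), (1, -1), (1, 2). Count: 4.

4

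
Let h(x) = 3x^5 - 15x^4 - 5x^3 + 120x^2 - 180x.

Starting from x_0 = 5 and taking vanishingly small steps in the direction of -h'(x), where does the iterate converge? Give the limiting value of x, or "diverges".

h'(x) = 15(x - 3)(x - 2)(x - 1)(x + 2), so h'(5) = 2520.
Gradient descent moves in the -h' direction, i.e. x is decreasing.
The nearest critical point in that direction is x = 3, where h'' = 150 > 0 (a local minimum). The iterate converges there.

3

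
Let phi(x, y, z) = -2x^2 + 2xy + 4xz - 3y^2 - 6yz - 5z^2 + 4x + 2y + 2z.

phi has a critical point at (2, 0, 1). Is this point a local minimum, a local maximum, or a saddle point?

local maximum

The Hessian is constant: H = [[-4, 2, 4], [2, -6, -6], [4, -6, -10]].
Leading principal minors: Δ₁ = -4, Δ₂ = 20, Δ₃ = -56.
The minors alternate sign starting negative (−, +, −), so H is negative definite: a local maximum.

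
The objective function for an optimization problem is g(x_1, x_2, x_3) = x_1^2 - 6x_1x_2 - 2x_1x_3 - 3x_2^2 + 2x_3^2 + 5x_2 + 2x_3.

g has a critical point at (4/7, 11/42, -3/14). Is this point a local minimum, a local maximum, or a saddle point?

saddle point

The Hessian is constant: H = [[2, -6, -2], [-6, -6, 0], [-2, 0, 4]].
Leading principal minors: Δ₁ = 2, Δ₂ = -48, Δ₃ = -168.
The minors fit neither the all-positive nor the alternating-sign pattern, so H is indefinite: a saddle point.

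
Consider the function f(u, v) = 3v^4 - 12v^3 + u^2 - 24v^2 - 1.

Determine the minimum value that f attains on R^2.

f(u,v) separates as P(u) + Q(v) − 1, so its minimum is min P + min Q − 1.
P'(u) = 2u vanishes at u ∈ {0}; Q'(v) = 12v(v - 4)(v + 1) vanishes at v ∈ {-1, 0, 4}.
Local minima of P (where P''>0): P(0)=0. Local minima of Q: Q(-1)=-9, Q(4)=-384.
So the global minimum of f is P(0) + Q(4) − 1 = 0 − 384 − 1 = -385, attained at (0, 4).

-385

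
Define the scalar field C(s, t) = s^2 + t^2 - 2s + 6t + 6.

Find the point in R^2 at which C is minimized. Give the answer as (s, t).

C(s,t) separates as P(s) + Q(t) + 6, so its minimum is min P + min Q + 6.
P'(s) = 2s - 2 vanishes at s ∈ {1}; Q'(t) = 2(t + 3) vanishes at t ∈ {-3}.
Local minima of P (where P''>0): P(1)=-1. Local minima of Q: Q(-3)=-9.
So the global minimum of C is P(1) + Q(-3) + 6 = -1 − 9 + 6 = -4, attained at (1, -3).

(1, -3)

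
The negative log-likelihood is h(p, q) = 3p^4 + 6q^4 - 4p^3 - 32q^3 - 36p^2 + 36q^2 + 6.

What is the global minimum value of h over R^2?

h(p,q) separates as A(p) + B(q) + 6, so its minimum is min A + min B + 6.
A'(p) = 12p(p - 3)(p + 2) vanishes at p ∈ {-2, 0, 3}; B'(q) = 24q(q - 3)(q - 1) vanishes at q ∈ {0, 1, 3}.
Local minima of A (where A''>0): A(-2)=-64, A(3)=-189. Local minima of B: B(0)=0, B(3)=-54.
So the global minimum of h is A(3) + B(3) + 6 = -189 − 54 + 6 = -237, attained at (3, 3).

-237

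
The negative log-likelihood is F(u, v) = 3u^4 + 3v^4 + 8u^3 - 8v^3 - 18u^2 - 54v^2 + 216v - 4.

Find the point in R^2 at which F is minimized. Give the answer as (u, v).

(-3, -3)

F(u,v) separates as P(u) + Q(v) − 4, so its minimum is min P + min Q − 4.
P'(u) = 12u(u - 1)(u + 3) vanishes at u ∈ {-3, 0, 1}; Q'(v) = 12(v - 3)(v - 2)(v + 3) vanishes at v ∈ {-3, 2, 3}.
Local minima of P (where P''>0): P(-3)=-135, P(1)=-7. Local minima of Q: Q(-3)=-675, Q(3)=189.
So the global minimum of F is P(-3) + Q(-3) − 4 = -135 − 675 − 4 = -814, attained at (-3, -3).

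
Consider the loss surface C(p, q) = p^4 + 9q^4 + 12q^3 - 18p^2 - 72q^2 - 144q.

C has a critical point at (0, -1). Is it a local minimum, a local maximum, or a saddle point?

local maximum

The mixed partial ∂²C/∂p∂q is 0, so the Hessian at any point is diag(C_pp, C_qq) = diag(12(p^2 - 3), 36(3q^2 + 2q - 4)).
At (0, -1): H = diag(-36, -108).
Both eigenvalues are negative, so H is negative definite: a local maximum.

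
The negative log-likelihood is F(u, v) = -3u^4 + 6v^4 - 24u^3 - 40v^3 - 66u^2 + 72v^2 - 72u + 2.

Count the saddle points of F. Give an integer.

5

F separates as a function of u plus a function of v, so ∇F=0 decouples.
∂F/∂u = -12(u + 1)(u + 2)(u + 3) = 0 at u ∈ {-3, -2, -1}; ∂F/∂v = 24v(v - 3)(v - 2) = 0 at v ∈ {0, 2, 3}.
The Hessian is diagonal: diag(F_uu, F_vv). Second derivatives: F_uu(-3)=-24, F_uu(-2)=12, F_uu(-1)=-24; F_vv(0)=144, F_vv(2)=-48, F_vv(3)=72.
Saddle points occur where the two diagonal entries have opposite signs: (-3, 0), (-3, 3), (-2, 2), (-1, 0), (-1, 3). Count: 5.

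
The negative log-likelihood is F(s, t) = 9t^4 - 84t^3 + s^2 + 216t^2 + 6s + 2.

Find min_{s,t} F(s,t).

-7

F(s,t) separates as P(s) + Q(t) + 2, so its minimum is min P + min Q + 2.
P'(s) = 2s + 6 vanishes at s ∈ {-3}; Q'(t) = 36t(t - 4)(t - 3) vanishes at t ∈ {0, 3, 4}.
Local minima of P (where P''>0): P(-3)=-9. Local minima of Q: Q(0)=0, Q(4)=384.
So the global minimum of F is P(-3) + Q(0) + 2 = -9 + 0 + 2 = -7, attained at (-3, 0).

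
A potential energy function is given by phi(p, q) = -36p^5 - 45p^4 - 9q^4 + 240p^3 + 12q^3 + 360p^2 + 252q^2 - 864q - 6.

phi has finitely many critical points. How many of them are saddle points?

phi separates as a function of p plus a function of q, so ∇phi=0 decouples.
∂phi/∂p = -180p(p - 2)(p + 1)(p + 2) = 0 at p ∈ {-2, -1, 0, 2}; ∂phi/∂q = -36(q - 3)(q - 2)(q + 4) = 0 at q ∈ {-4, 2, 3}.
The Hessian is diagonal: diag(phi_pp, phi_qq). Second derivatives: phi_pp(-2)=1440, phi_pp(-1)=-540, phi_pp(0)=720, phi_pp(2)=-4320; phi_qq(-4)=-1512, phi_qq(2)=216, phi_qq(3)=-252.
Saddle points occur where the two diagonal entries have opposite signs: (-2, -4), (-2, 3), (-1, 2), (0, -4), (0, 3), (2, 2). Count: 6.

6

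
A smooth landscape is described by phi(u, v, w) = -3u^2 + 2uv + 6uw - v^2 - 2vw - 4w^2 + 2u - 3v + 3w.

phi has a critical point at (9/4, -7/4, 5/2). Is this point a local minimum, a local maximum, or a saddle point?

local maximum

The Hessian is constant: H = [[-6, 2, 6], [2, -2, -2], [6, -2, -8]].
Leading principal minors: Δ₁ = -6, Δ₂ = 8, Δ₃ = -16.
The minors alternate sign starting negative (−, +, −), so H is negative definite: a local maximum.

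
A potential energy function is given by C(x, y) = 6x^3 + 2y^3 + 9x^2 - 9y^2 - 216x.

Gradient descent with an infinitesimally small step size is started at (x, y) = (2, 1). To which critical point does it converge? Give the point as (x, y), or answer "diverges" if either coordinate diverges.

C is separable, so gradient descent decouples: x follows -∂C/∂x, y follows -∂C/∂y.
∂C/∂x = 18(x - 3)(x + 4); at x=2 this is -108, so x increases.
∂C/∂y = 6y(y - 3); at y=1 this is -12, so y increases.
x converges to its nearest critical value 3 (a local min of the x-part); y converges to 3. The iterate converges to (3, 3).

(3, 3)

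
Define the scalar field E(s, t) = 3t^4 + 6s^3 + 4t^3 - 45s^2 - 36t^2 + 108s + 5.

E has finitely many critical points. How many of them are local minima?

2

E separates as a function of s plus a function of t, so ∇E=0 decouples.
∂E/∂s = 18(s - 3)(s - 2) = 0 at s ∈ {2, 3}; ∂E/∂t = 12t(t - 2)(t + 3) = 0 at t ∈ {-3, 0, 2}.
The Hessian is diagonal: diag(E_ss, E_tt). Second derivatives: E_ss(2)=-18, E_ss(3)=18; E_tt(-3)=180, E_tt(0)=-72, E_tt(2)=120.
Local minima occur where both diagonal entries positive: (3, -3), (3, 2). Count: 2.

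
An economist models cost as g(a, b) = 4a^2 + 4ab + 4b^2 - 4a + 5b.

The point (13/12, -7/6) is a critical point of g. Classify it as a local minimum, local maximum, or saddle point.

The Hessian of g is constant: H = [[8, 4], [4, 8]].
det(H) = 8·8 − 4² = 48.
det(H) > 0 and tr(H) = 16 > 0, so H is positive definite and the point is a local minimum.

local minimum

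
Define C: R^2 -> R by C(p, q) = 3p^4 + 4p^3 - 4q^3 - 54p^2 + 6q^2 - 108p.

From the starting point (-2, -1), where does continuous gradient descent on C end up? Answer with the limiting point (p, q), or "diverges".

C is separable, so gradient descent decouples: p follows -∂C/∂p, q follows -∂C/∂q.
∂C/∂p = 12(p - 3)(p + 1)(p + 3); at p=-2 this is 60, so p decreases.
∂C/∂q = -12q(q - 1); at q=-1 this is -24, so q increases.
p converges to its nearest critical value -3 (a local min of the p-part); q converges to 0. The iterate converges to (-3, 0).

(-3, 0)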